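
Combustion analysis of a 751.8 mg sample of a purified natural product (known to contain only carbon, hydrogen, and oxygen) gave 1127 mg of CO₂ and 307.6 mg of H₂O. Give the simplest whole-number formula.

mol C = 1.127 g CO₂ ÷ 44.009 g/mol = 0.025608 mol
mol H = 2 × 0.3076 g H₂O ÷ 18.015 g/mol = 0.034149 mol
mass O = 0.7518 − (0.30758 + 0.034423) = 0.40980 g → mol O = 0.40980 ÷ 15.999 = 0.025614 mol
Divide by the smallest (0.025608 mol): C 1.000, H 1.334, O 1.000
Multiplying each by 3 gives whole numbers: C 3.00, H 4.00, O 3.00

C3H4O3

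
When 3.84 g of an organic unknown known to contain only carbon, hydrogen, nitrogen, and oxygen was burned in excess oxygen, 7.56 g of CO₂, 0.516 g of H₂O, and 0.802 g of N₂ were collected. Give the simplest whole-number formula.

mol C = 7.56 g CO₂ ÷ 44.009 g/mol = 0.1718 mol
mol H = 2 × 0.516 g H₂O ÷ 18.015 g/mol = 0.05729 mol
mol N = 2 × 0.802 g N₂ ÷ 28.014 g/mol = 0.05726 mol
mass O = 3.84 − (2.063 + 0.05774 + 0.8020) = 0.9170 g → mol O = 0.9170 ÷ 15.999 = 0.05731 mol
Divide by the smallest (0.05726 mol): C 3.000, H 1.000, N 1.000, O 1.001

C3HNO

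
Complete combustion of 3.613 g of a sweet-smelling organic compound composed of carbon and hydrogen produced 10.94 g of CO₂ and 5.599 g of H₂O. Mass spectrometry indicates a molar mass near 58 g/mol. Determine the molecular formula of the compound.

mol C = 10.94 g CO₂ ÷ 44.009 g/mol = 0.24859 mol
mol H = 2 × 5.599 g H₂O ÷ 18.015 g/mol = 0.62159 mol
Divide by the smallest (0.24859 mol): C 1.000, H 2.501
Multiplying each by 2 gives whole numbers: C 2.00, H 5.00
Empirical formula: C2H5
Empirical-formula mass = 29.06 g/mol; 58 ÷ 29.06 ≈ 2, so the molecular formula is C4H10.

C4H10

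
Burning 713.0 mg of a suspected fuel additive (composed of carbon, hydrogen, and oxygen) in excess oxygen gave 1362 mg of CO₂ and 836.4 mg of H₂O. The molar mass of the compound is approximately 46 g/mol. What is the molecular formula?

mol C = 1.362 g CO₂ ÷ 44.009 g/mol = 0.030948 mol
mol H = 2 × 0.8364 g H₂O ÷ 18.015 g/mol = 0.092856 mol
mass O = 0.7130 − (0.37172 + 0.093599) = 0.24768 g → mol O = 0.24768 ÷ 15.999 = 0.015481 mol
Divide by the smallest (0.015481 mol): C 1.999, H 5.998, O 1.000
Empirical formula: C2H6O
Empirical-formula mass = 46.07 g/mol; 46 ÷ 46.07 ≈ 1, so the molecular formula is C2H6O.

C2H6O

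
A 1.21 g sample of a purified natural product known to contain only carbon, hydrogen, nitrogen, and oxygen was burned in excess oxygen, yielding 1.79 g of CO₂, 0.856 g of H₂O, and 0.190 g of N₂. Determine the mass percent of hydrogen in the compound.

mol C = 1.79 g CO₂ ÷ 44.009 g/mol = 0.04067 mol
mol H = 2 × 0.856 g H₂O ÷ 18.015 g/mol = 0.09503 mol
mol N = 2 × 0.190 g N₂ ÷ 28.014 g/mol = 0.01356 mol
mass O = 1.21 − (0.4885 + 0.09579 + 0.1900) = 0.4357 g → mol O = 0.4357 ÷ 15.999 = 0.02723 mol
mass % H = 0.09579 g ÷ 1.21 g × 100%

7.9%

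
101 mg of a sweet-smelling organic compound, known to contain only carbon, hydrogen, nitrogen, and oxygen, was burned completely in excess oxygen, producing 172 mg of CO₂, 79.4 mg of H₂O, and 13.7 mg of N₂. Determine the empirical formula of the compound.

C4H9NO2

mol C = 0.172 g CO₂ ÷ 44.009 g/mol = 0.003908 mol
mol H = 2 × 0.0794 g H₂O ÷ 18.015 g/mol = 0.008815 mol
mol N = 2 × 0.0137 g N₂ ÷ 28.014 g/mol = 0.0009781 mol
mass O = 0.101 − (0.04694 + 0.008885 + 0.01370) = 0.03147 g → mol O = 0.03147 ÷ 15.999 = 0.001967 mol
Divide by the smallest (0.0009781 mol): C 3.996, H 9.012, N 1.000, O 2.011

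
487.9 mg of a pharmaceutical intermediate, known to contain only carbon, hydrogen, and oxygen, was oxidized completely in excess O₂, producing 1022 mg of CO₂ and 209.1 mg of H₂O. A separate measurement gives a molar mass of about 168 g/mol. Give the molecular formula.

mol C = 1.022 g CO₂ ÷ 44.009 g/mol = 0.023223 mol
mol H = 2 × 0.2091 g H₂O ÷ 18.015 g/mol = 0.023214 mol
mass O = 0.4879 − (0.27893 + 0.023400) = 0.18557 g → mol O = 0.18557 ÷ 15.999 = 0.011599 mol
Divide by the smallest (0.011599 mol): C 2.002, H 2.001, O 1.000
Empirical formula: C2H2O
Empirical-formula mass = 42.04 g/mol; 168 ÷ 42.04 ≈ 4, so the molecular formula is C8H8O4.

C8H8O4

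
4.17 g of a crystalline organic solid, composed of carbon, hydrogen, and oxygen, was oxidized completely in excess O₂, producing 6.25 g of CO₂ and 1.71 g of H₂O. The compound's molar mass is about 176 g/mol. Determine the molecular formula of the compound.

mol C = 6.25 g CO₂ ÷ 44.009 g/mol = 0.1420 mol
mol H = 2 × 1.71 g H₂O ÷ 18.015 g/mol = 0.1898 mol
mass O = 4.17 − (1.706 + 0.1914) = 2.273 g → mol O = 2.273 ÷ 15.999 = 0.1421 mol
Divide by the smallest (0.1420 mol): C 1.000, H 1.337, O 1.000
Multiplying each by 3 gives whole numbers: C 3.00, H 4.01, O 3.00
Empirical formula: C3H4O3
Empirical-formula mass = 88.06 g/mol; 176 ÷ 88.06 ≈ 2, so the molecular formula is C6H8O6.

C6H8O6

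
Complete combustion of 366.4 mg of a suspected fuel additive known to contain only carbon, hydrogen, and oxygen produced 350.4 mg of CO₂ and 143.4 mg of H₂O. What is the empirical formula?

CH2O2

mol C = 0.3504 g CO₂ ÷ 44.009 g/mol = 0.0079620 mol
mol H = 2 × 0.1434 g H₂O ÷ 18.015 g/mol = 0.015920 mol
mass O = 0.3664 − (0.095632 + 0.016047) = 0.25472 g → mol O = 0.25472 ÷ 15.999 = 0.015921 mol
Divide by the smallest (0.0079620 mol): C 1.000, H 2.000, O 2.000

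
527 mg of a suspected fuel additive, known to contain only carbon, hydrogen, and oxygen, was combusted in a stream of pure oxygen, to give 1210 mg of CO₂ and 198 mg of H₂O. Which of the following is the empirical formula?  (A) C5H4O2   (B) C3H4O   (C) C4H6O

(A) C5H4O2

mol C = 1.21 g CO₂ ÷ 44.009 g/mol = 0.02749 mol
mol H = 2 × 0.198 g H₂O ÷ 18.015 g/mol = 0.02198 mol
mass O = 0.527 − (0.3302 + 0.02216) = 0.1746 g → mol O = 0.1746 ÷ 15.999 = 0.01091 mol
Divide by the smallest (0.01091 mol): C 2.519, H 2.014, O 1.000
Multiplying each by 2 gives whole numbers: C 5.04, H 4.03, O 2.00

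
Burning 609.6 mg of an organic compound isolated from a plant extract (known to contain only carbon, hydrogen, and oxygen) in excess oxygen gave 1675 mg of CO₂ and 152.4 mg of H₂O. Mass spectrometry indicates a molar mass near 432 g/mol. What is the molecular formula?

mol C = 1.675 g CO₂ ÷ 44.009 g/mol = 0.038060 mol
mol H = 2 × 0.1524 g H₂O ÷ 18.015 g/mol = 0.016919 mol
mass O = 0.6096 − (0.45714 + 0.017055) = 0.13540 g → mol O = 0.13540 ÷ 15.999 = 0.0084632 mol
Divide by the smallest (0.0084632 mol): C 4.497, H 1.999, O 1.000
Multiplying each by 2 gives whole numbers: C 8.99, H 4.00, O 2.00
Empirical formula: C9H4O2
Empirical-formula mass = 144.13 g/mol; 432 ÷ 144.13 ≈ 3, so the molecular formula is C27H12O6.

C27H12O6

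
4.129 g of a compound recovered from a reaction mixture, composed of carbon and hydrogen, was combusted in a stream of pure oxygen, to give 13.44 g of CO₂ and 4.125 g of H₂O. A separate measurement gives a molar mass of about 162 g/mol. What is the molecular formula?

mol C = 13.44 g CO₂ ÷ 44.009 g/mol = 0.30539 mol
mol H = 2 × 4.125 g H₂O ÷ 18.015 g/mol = 0.45795 mol
Divide by the smallest (0.30539 mol): C 1.000, H 1.500
Multiplying each by 2 gives whole numbers: C 2.00, H 3.00
Empirical formula: C2H3
Empirical-formula mass = 27.05 g/mol; 162 ÷ 27.05 ≈ 6, so the molecular formula is C12H18.

C12H18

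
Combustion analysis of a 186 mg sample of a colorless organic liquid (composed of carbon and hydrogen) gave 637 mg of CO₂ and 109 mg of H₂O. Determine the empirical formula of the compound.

mol C = 0.637 g CO₂ ÷ 44.009 g/mol = 0.01447 mol
mol H = 2 × 0.109 g H₂O ÷ 18.015 g/mol = 0.01210 mol
Divide by the smallest (0.01210 mol): C 1.196, H 1.000
Multiplying each by 5 gives whole numbers: C 5.98, H 5.00

C6H5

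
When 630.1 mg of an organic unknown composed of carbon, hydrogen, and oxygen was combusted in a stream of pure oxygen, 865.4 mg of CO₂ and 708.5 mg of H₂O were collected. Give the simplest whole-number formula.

mol C = 0.8654 g CO₂ ÷ 44.009 g/mol = 0.019664 mol
mol H = 2 × 0.7085 g H₂O ÷ 18.015 g/mol = 0.078657 mol
mass O = 0.6301 − (0.23619 + 0.079286) = 0.31463 g → mol O = 0.31463 ÷ 15.999 = 0.019665 mol
Divide by the smallest (0.019664 mol): C 1.000, H 4.000, O 1.000

CH4O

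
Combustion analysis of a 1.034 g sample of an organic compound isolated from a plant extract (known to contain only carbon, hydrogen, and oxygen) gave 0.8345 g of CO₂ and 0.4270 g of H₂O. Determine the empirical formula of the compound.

C2H5O5

mol C = 0.8345 g CO₂ ÷ 44.009 g/mol = 0.018962 mol
mol H = 2 × 0.4270 g H₂O ÷ 18.015 g/mol = 0.047405 mol
mass O = 1.034 − (0.22775 + 0.047784) = 0.75846 g → mol O = 0.75846 ÷ 15.999 = 0.047407 mol
Divide by the smallest (0.018962 mol): C 1.000, H 2.500, O 2.500
Multiplying each by 2 gives whole numbers: C 2.00, H 5.00, O 5.00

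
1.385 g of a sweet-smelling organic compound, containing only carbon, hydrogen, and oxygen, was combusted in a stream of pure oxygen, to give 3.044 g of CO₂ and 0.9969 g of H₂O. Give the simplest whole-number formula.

C5H8O2

mol C = 3.044 g CO₂ ÷ 44.009 g/mol = 0.069168 mol
mol H = 2 × 0.9969 g H₂O ÷ 18.015 g/mol = 0.11067 mol
mass O = 1.385 − (0.83077 + 0.11156) = 0.44267 g → mol O = 0.44267 ÷ 15.999 = 0.027668 mol
Divide by the smallest (0.027668 mol): C 2.500, H 4.000, O 1.000
Multiplying each by 2 gives whole numbers: C 5.00, H 8.00, O 2.00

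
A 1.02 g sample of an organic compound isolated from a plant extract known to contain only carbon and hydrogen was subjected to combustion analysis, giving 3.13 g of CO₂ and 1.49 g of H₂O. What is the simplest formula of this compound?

C3H7

mol C = 3.13 g CO₂ ÷ 44.009 g/mol = 0.07112 mol
mol H = 2 × 1.49 g H₂O ÷ 18.015 g/mol = 0.1654 mol
Divide by the smallest (0.07112 mol): C 1.000, H 2.326
Multiplying each by 3 gives whole numbers: C 3.00, H 6.98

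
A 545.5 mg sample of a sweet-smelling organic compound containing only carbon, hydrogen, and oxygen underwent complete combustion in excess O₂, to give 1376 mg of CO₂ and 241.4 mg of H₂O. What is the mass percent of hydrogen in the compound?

4.95%

mol C = 1.376 g CO₂ ÷ 44.009 g/mol = 0.031266 mol
mol H = 2 × 0.2414 g H₂O ÷ 18.015 g/mol = 0.026800 mol
mass O = 0.5455 − (0.37554 + 0.027014) = 0.14295 g → mol O = 0.14295 ÷ 15.999 = 0.0089347 mol
mass % H = 0.027014 g ÷ 0.5455 g × 100%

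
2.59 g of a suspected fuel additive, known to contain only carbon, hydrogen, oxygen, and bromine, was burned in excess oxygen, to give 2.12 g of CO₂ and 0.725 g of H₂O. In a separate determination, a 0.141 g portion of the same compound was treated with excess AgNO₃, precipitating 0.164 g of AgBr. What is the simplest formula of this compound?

mol C = 2.12 g CO₂ ÷ 44.009 g/mol = 0.04817 mol
mol H = 2 × 0.725 g H₂O ÷ 18.015 g/mol = 0.08049 mol
From the AgBr data: mol Br per gram of compound = (0.164 ÷ 187.772) ÷ 0.141 = 0.006194 mol/g, so in the 2.59 g combustion sample mol Br = 0.01604 mol
mass O = 2.59 − (0.5786 + 0.08113 + 1.282) = 0.6484 g → mol O = 0.6484 ÷ 15.999 = 0.04052 mol
Divide by the smallest (0.01604 mol): C 3.003, H 5.017, Br 1.000, O 2.526
Multiplying each by 2 gives whole numbers: C 6.01, H 10.03, Br 2.00, O 5.05

C6H10Br2O5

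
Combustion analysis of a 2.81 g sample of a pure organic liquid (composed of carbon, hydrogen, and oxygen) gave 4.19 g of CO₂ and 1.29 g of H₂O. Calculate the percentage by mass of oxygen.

mol C = 4.19 g CO₂ ÷ 44.009 g/mol = 0.09521 mol
mol H = 2 × 1.29 g H₂O ÷ 18.015 g/mol = 0.1432 mol
mass O = 2.81 − (1.144 + 0.1444) = 1.522 g → mol O = 1.522 ÷ 15.999 = 0.09514 mol
mass % O = 1.522 g ÷ 2.81 g × 100%

54.2%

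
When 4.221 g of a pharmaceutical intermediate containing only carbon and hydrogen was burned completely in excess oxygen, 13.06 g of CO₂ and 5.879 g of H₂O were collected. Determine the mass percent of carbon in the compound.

84.44%

mol C = 13.06 g CO₂ ÷ 44.009 g/mol = 0.29676 mol
mol H = 2 × 5.879 g H₂O ÷ 18.015 g/mol = 0.65268 mol
mass % C = 3.5644 g ÷ 4.221 g × 100%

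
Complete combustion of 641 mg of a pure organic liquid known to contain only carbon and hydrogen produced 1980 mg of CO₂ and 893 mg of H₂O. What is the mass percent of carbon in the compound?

mol C = 1.98 g CO₂ ÷ 44.009 g/mol = 0.04499 mol
mol H = 2 × 0.893 g H₂O ÷ 18.015 g/mol = 0.09914 mol
mass % C = 0.5404 g ÷ 0.641 g × 100%

84.3%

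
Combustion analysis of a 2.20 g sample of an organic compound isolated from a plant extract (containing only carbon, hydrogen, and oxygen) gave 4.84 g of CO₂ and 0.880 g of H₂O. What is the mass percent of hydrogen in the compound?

4.5%

mol C = 4.84 g CO₂ ÷ 44.009 g/mol = 0.1100 mol
mol H = 2 × 0.880 g H₂O ÷ 18.015 g/mol = 0.09770 mol
mass O = 2.20 − (1.321 + 0.09848) = 0.7806 g → mol O = 0.7806 ÷ 15.999 = 0.04879 mol
mass % H = 0.09848 g ÷ 2.20 g × 100%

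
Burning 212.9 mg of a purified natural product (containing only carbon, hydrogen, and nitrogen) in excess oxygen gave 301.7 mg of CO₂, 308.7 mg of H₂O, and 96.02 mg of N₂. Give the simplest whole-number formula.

mol C = 0.3017 g CO₂ ÷ 44.009 g/mol = 0.0068554 mol
mol H = 2 × 0.3087 g H₂O ÷ 18.015 g/mol = 0.034271 mol
mol N = 2 × 0.09602 g N₂ ÷ 28.014 g/mol = 0.0068551 mol
Divide by the smallest (0.0068551 mol): C 1.000, H 4.999, N 1.000

CH5N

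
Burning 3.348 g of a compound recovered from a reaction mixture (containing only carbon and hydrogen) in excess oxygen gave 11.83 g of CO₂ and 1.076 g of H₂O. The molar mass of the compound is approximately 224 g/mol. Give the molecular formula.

C18H8

mol C = 11.83 g CO₂ ÷ 44.009 g/mol = 0.26881 mol
mol H = 2 × 1.076 g H₂O ÷ 18.015 g/mol = 0.11946 mol
Divide by the smallest (0.11946 mol): C 2.250, H 1.000
Multiplying each by 4 gives whole numbers: C 9.00, H 4.00
Empirical formula: C9H4
Empirical-formula mass = 112.13 g/mol; 224 ÷ 112.13 ≈ 2, so the molecular formula is C18H8.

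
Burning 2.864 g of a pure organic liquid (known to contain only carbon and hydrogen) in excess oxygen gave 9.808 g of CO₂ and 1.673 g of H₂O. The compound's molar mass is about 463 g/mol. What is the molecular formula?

C36H30

mol C = 9.808 g CO₂ ÷ 44.009 g/mol = 0.22286 mol
mol H = 2 × 1.673 g H₂O ÷ 18.015 g/mol = 0.18573 mol
Divide by the smallest (0.18573 mol): C 1.200, H 1.000
Multiplying each by 5 gives whole numbers: C 6.00, H 5.00
Empirical formula: C6H5
Empirical-formula mass = 77.11 g/mol; 463 ÷ 77.11 ≈ 6, so the molecular formula is C36H30.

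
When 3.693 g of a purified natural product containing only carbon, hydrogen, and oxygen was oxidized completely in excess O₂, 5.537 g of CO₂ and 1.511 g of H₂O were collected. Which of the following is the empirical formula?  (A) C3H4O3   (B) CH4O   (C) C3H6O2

(A) C3H4O3

mol C = 5.537 g CO₂ ÷ 44.009 g/mol = 0.12582 mol
mol H = 2 × 1.511 g H₂O ÷ 18.015 g/mol = 0.16775 mol
mass O = 3.693 − (1.5112 + 0.16909) = 2.0127 g → mol O = 2.0127 ÷ 15.999 = 0.12580 mol
Divide by the smallest (0.12580 mol): C 1.000, H 1.333, O 1.000
Multiplying each by 3 gives whole numbers: C 3.00, H 4.00, O 3.00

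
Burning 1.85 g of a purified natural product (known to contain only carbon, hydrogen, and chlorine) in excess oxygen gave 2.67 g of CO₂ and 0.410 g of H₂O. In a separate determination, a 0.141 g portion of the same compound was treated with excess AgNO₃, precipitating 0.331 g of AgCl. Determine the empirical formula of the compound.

C4H3Cl2

mol C = 2.67 g CO₂ ÷ 44.009 g/mol = 0.06067 mol
mol H = 2 × 0.410 g H₂O ÷ 18.015 g/mol = 0.04552 mol
From the AgCl data: mol Cl per gram of compound = (0.331 ÷ 143.318) ÷ 0.141 = 0.01638 mol/g, so in the 1.85 g combustion sample mol Cl = 0.03030 mol
Divide by the smallest (0.03030 mol): C 2.002, H 1.502, Cl 1.000
Multiplying each by 2 gives whole numbers: C 4.00, H 3.00, Cl 2.00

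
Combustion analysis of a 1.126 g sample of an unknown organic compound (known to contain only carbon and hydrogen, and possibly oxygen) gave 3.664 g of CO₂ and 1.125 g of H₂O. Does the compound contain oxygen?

no

mol C = 3.664 g CO₂ ÷ 44.009 g/mol = 0.083256 mol
mol H = 2 × 1.125 g H₂O ÷ 18.015 g/mol = 0.12490 mol
C and H together account for 1.1259 g — essentially the entire 1.126 g sample — so the compound contains no oxygen.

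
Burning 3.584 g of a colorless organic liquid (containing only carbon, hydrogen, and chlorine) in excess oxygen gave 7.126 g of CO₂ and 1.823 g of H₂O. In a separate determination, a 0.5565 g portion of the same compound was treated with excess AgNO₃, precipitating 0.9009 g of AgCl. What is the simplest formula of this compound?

C4H5Cl

mol C = 7.126 g CO₂ ÷ 44.009 g/mol = 0.16192 mol
mol H = 2 × 1.823 g H₂O ÷ 18.015 g/mol = 0.20239 mol
From the AgCl data: mol Cl per gram of compound = (0.9009 ÷ 143.318) ÷ 0.5565 = 0.011296 mol/g, so in the 3.584 g combustion sample mol Cl = 0.040484 mol
Divide by the smallest (0.040484 mol): C 4.000, H 4.999, Cl 1.000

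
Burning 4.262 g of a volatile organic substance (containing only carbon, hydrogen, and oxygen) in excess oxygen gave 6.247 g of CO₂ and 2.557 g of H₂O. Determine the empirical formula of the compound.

CH2O

mol C = 6.247 g CO₂ ÷ 44.009 g/mol = 0.14195 mol
mol H = 2 × 2.557 g H₂O ÷ 18.015 g/mol = 0.28387 mol
mass O = 4.262 − (1.7049 + 0.28615) = 2.2709 g → mol O = 2.2709 ÷ 15.999 = 0.14194 mol
Divide by the smallest (0.14194 mol): C 1.000, H 2.000, O 1.000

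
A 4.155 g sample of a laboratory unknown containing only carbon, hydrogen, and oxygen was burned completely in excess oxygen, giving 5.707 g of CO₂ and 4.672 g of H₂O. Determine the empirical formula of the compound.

CH4O

mol C = 5.707 g CO₂ ÷ 44.009 g/mol = 0.12968 mol
mol H = 2 × 4.672 g H₂O ÷ 18.015 g/mol = 0.51868 mol
mass O = 4.155 − (1.5576 + 0.52283) = 2.0746 g → mol O = 2.0746 ÷ 15.999 = 0.12967 mol
Divide by the smallest (0.12967 mol): C 1.000, H 4.000, O 1.000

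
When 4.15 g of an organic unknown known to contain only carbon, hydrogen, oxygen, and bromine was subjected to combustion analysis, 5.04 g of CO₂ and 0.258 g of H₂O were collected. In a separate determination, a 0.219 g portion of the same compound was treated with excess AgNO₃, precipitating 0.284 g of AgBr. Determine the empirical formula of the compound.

mol C = 5.04 g CO₂ ÷ 44.009 g/mol = 0.1145 mol
mol H = 2 × 0.258 g H₂O ÷ 18.015 g/mol = 0.02864 mol
From the AgBr data: mol Br per gram of compound = (0.284 ÷ 187.772) ÷ 0.219 = 0.006906 mol/g, so in the 4.15 g combustion sample mol Br = 0.02866 mol
mass O = 4.15 − (1.376 + 0.02887 + 2.290) = 0.4555 g → mol O = 0.4555 ÷ 15.999 = 0.02847 mol
Divide by the smallest (0.02847 mol): C 4.023, H 1.006, Br 1.007, O 1.000

C4HBrO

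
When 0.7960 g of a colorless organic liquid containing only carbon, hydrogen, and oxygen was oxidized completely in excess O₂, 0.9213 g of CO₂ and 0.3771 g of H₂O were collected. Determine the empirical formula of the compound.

C2H4O3

mol C = 0.9213 g CO₂ ÷ 44.009 g/mol = 0.020934 mol
mol H = 2 × 0.3771 g H₂O ÷ 18.015 g/mol = 0.041865 mol
mass O = 0.7960 − (0.25144 + 0.042200) = 0.50236 g → mol O = 0.50236 ÷ 15.999 = 0.031399 mol
Divide by the smallest (0.020934 mol): C 1.000, H 2.000, O 1.500
Multiplying each by 2 gives whole numbers: C 2.00, H 4.00, O 3.00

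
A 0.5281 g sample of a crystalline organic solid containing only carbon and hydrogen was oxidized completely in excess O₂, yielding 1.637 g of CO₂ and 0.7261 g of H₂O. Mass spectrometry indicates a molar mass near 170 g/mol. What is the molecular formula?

mol C = 1.637 g CO₂ ÷ 44.009 g/mol = 0.037197 mol
mol H = 2 × 0.7261 g H₂O ÷ 18.015 g/mol = 0.080611 mol
Divide by the smallest (0.037197 mol): C 1.000, H 2.167
Multiplying each by 6 gives whole numbers: C 6.00, H 13.00
Empirical formula: C6H13
Empirical-formula mass = 85.17 g/mol; 170 ÷ 85.17 ≈ 2, so the molecular formula is C12H26.

C12H26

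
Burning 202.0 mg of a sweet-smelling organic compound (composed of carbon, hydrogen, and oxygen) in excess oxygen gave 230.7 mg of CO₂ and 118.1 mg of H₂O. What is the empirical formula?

mol C = 0.2307 g CO₂ ÷ 44.009 g/mol = 0.0052421 mol
mol H = 2 × 0.1181 g H₂O ÷ 18.015 g/mol = 0.013111 mol
mass O = 0.2020 − (0.062963 + 0.013216) = 0.12582 g → mol O = 0.12582 ÷ 15.999 = 0.0078643 mol
Divide by the smallest (0.0052421 mol): C 1.000, H 2.501, O 1.500
Multiplying each by 2 gives whole numbers: C 2.00, H 5.00, O 3.00

C2H5O3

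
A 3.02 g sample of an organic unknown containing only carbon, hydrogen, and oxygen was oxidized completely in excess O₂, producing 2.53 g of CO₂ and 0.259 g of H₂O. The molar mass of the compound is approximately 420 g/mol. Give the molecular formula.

mol C = 2.53 g CO₂ ÷ 44.009 g/mol = 0.05749 mol
mol H = 2 × 0.259 g H₂O ÷ 18.015 g/mol = 0.02875 mol
mass O = 3.02 − (0.6905 + 0.02898) = 2.301 g → mol O = 2.301 ÷ 15.999 = 0.1438 mol
Divide by the smallest (0.02875 mol): C 1.999, H 1.000, O 5.001
Empirical formula: C2HO5
Empirical-formula mass = 105.03 g/mol; 420 ÷ 105.03 ≈ 4, so the molecular formula is C8H4O20.

C8H4O20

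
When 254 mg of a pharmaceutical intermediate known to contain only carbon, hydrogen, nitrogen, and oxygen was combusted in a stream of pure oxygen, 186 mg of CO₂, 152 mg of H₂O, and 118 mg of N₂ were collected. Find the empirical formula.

CH4N2O

mol C = 0.186 g CO₂ ÷ 44.009 g/mol = 0.004226 mol
mol H = 2 × 0.152 g H₂O ÷ 18.015 g/mol = 0.01687 mol
mol N = 2 × 0.118 g N₂ ÷ 28.014 g/mol = 0.008424 mol
mass O = 0.254 − (0.05076 + 0.01701 + 0.1180) = 0.06823 g → mol O = 0.06823 ÷ 15.999 = 0.004264 mol
Divide by the smallest (0.004226 mol): C 1.000, H 3.993, N 1.993, O 1.009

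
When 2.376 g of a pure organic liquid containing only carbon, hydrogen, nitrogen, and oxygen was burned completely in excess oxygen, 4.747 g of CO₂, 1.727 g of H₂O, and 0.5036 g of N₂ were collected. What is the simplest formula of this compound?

C9H16N3O2

mol C = 4.747 g CO₂ ÷ 44.009 g/mol = 0.10786 mol
mol H = 2 × 1.727 g H₂O ÷ 18.015 g/mol = 0.19173 mol
mol N = 2 × 0.5036 g N₂ ÷ 28.014 g/mol = 0.035953 mol
mass O = 2.376 − (1.2956 + 0.19326 + 0.50360) = 0.38358 g → mol O = 0.38358 ÷ 15.999 = 0.023975 mol
Divide by the smallest (0.023975 mol): C 4.499, H 7.997, N 1.500, O 1.000
Multiplying each by 2 gives whole numbers: C 9.00, H 15.99, N 3.00, O 2.00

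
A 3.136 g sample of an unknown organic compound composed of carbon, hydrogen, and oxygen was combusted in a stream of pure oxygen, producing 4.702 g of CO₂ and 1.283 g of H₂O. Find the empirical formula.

C3H4O3

mol C = 4.702 g CO₂ ÷ 44.009 g/mol = 0.10684 mol
mol H = 2 × 1.283 g H₂O ÷ 18.015 g/mol = 0.14244 mol
mass O = 3.136 − (1.2833 + 0.14358) = 1.7091 g → mol O = 1.7091 ÷ 15.999 = 0.10683 mol
Divide by the smallest (0.10683 mol): C 1.000, H 1.333, O 1.000
Multiplying each by 3 gives whole numbers: C 3.00, H 4.00, O 3.00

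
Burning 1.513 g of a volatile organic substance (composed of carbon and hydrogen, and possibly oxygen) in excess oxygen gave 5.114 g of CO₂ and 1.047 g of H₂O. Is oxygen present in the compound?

no

mol C = 5.114 g CO₂ ÷ 44.009 g/mol = 0.11620 mol
mol H = 2 × 1.047 g H₂O ÷ 18.015 g/mol = 0.11624 mol
C and H together account for 1.5129 g — essentially the entire 1.513 g sample — so the compound contains no oxygen.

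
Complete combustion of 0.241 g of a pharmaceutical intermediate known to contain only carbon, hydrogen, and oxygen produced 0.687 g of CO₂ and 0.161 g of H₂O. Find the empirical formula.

mol C = 0.687 g CO₂ ÷ 44.009 g/mol = 0.01561 mol
mol H = 2 × 0.161 g H₂O ÷ 18.015 g/mol = 0.01787 mol
mass O = 0.241 − (0.1875 + 0.01802) = 0.03549 g → mol O = 0.03549 ÷ 15.999 = 0.002218 mol
Divide by the smallest (0.002218 mol): C 7.038, H 8.059, O 1.000

C7H8O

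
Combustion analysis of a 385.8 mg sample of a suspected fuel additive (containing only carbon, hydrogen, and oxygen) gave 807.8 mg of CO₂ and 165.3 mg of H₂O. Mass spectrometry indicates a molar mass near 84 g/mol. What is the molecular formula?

mol C = 0.8078 g CO₂ ÷ 44.009 g/mol = 0.018355 mol
mol H = 2 × 0.1653 g H₂O ÷ 18.015 g/mol = 0.018351 mol
mass O = 0.3858 − (0.22047 + 0.018498) = 0.14684 g → mol O = 0.14684 ÷ 15.999 = 0.0091778 mol
Divide by the smallest (0.0091778 mol): C 2.000, H 2.000, O 1.000
Empirical formula: C2H2O
Empirical-formula mass = 42.04 g/mol; 84 ÷ 42.04 ≈ 2, so the molecular formula is C4H4O2.

C4H4O2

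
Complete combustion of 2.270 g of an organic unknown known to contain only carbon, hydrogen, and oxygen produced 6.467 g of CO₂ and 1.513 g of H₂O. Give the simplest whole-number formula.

C7H8O

mol C = 6.467 g CO₂ ÷ 44.009 g/mol = 0.14695 mol
mol H = 2 × 1.513 g H₂O ÷ 18.015 g/mol = 0.16797 mol
mass O = 2.270 − (1.7650 + 0.16931) = 0.33570 g → mol O = 0.33570 ÷ 15.999 = 0.020983 mol
Divide by the smallest (0.020983 mol): C 7.003, H 8.005, O 1.000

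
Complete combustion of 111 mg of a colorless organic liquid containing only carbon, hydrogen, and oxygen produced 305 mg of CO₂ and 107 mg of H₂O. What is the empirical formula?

C7H12O

mol C = 0.305 g CO₂ ÷ 44.009 g/mol = 0.006930 mol
mol H = 2 × 0.107 g H₂O ÷ 18.015 g/mol = 0.01188 mol
mass O = 0.111 − (0.08324 + 0.01197) = 0.01578 g → mol O = 0.01578 ÷ 15.999 = 0.0009866 mol
Divide by the smallest (0.0009866 mol): C 7.024, H 12.040, O 1.000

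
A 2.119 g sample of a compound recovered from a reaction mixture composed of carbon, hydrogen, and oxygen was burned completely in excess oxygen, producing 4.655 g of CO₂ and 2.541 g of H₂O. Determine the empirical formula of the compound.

mol C = 4.655 g CO₂ ÷ 44.009 g/mol = 0.10577 mol
mol H = 2 × 2.541 g H₂O ÷ 18.015 g/mol = 0.28210 mol
mass O = 2.119 − (1.2704 + 0.28436) = 0.56420 g → mol O = 0.56420 ÷ 15.999 = 0.035264 mol
Divide by the smallest (0.035264 mol): C 2.999, H 8.000, O 1.000

C3H8O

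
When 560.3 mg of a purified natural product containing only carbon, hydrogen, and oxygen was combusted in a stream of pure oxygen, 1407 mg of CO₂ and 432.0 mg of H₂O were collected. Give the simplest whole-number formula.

C4H6O

mol C = 1.407 g CO₂ ÷ 44.009 g/mol = 0.031971 mol
mol H = 2 × 0.4320 g H₂O ÷ 18.015 g/mol = 0.047960 mol
mass O = 0.5603 − (0.38400 + 0.048344) = 0.12796 g → mol O = 0.12796 ÷ 15.999 = 0.0079977 mol
Divide by the smallest (0.0079977 mol): C 3.997, H 5.997, O 1.000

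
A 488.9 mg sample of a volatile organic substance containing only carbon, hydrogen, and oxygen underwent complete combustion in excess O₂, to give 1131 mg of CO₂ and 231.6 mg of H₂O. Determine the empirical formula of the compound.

mol C = 1.131 g CO₂ ÷ 44.009 g/mol = 0.025699 mol
mol H = 2 × 0.2316 g H₂O ÷ 18.015 g/mol = 0.025712 mol
mass O = 0.4889 − (0.30867 + 0.025918) = 0.15431 g → mol O = 0.15431 ÷ 15.999 = 0.0096449 mol
Divide by the smallest (0.0096449 mol): C 2.665, H 2.666, O 1.000
Multiplying each by 3 gives whole numbers: C 7.99, H 8.00, O 3.00

C8H8O3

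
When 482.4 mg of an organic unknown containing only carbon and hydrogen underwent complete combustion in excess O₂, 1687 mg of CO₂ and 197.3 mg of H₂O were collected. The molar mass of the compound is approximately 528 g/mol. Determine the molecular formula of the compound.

C42H24

mol C = 1.687 g CO₂ ÷ 44.009 g/mol = 0.038333 mol
mol H = 2 × 0.1973 g H₂O ÷ 18.015 g/mol = 0.021904 mol
Divide by the smallest (0.021904 mol): C 1.750, H 1.000
Multiplying each by 4 gives whole numbers: C 7.00, H 4.00
Empirical formula: C7H4
Empirical-formula mass = 88.11 g/mol; 528 ÷ 88.11 ≈ 6, so the molecular formula is C42H24.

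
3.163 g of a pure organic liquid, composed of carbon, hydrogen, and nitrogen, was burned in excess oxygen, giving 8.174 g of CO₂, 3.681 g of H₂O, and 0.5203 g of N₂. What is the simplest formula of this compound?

C5H11N

mol C = 8.174 g CO₂ ÷ 44.009 g/mol = 0.18573 mol
mol H = 2 × 3.681 g H₂O ÷ 18.015 g/mol = 0.40866 mol
mol N = 2 × 0.5203 g N₂ ÷ 28.014 g/mol = 0.037146 mol
Divide by the smallest (0.037146 mol): C 5.000, H 11.002, N 1.000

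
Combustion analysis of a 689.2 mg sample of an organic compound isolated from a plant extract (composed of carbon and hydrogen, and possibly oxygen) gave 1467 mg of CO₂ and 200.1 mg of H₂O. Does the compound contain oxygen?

mol C = 1.467 g CO₂ ÷ 44.009 g/mol = 0.033334 mol
mol H = 2 × 0.2001 g H₂O ÷ 18.015 g/mol = 0.022215 mol
C and H account for only 0.42277 g of the 0.6892 g sample; the remaining 0.26643 g must be oxygen.

yes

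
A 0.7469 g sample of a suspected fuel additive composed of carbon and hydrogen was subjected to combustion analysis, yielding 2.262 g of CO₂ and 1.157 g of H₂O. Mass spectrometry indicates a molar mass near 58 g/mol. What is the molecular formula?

mol C = 2.262 g CO₂ ÷ 44.009 g/mol = 0.051399 mol
mol H = 2 × 1.157 g H₂O ÷ 18.015 g/mol = 0.12845 mol
Divide by the smallest (0.051399 mol): C 1.000, H 2.499
Multiplying each by 2 gives whole numbers: C 2.00, H 5.00
Empirical formula: C2H5
Empirical-formula mass = 29.06 g/mol; 58 ÷ 29.06 ≈ 2, so the molecular formula is C4H10.

C4H10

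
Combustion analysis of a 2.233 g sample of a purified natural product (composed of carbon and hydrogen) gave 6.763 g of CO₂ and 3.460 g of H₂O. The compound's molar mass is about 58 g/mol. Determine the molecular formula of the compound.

mol C = 6.763 g CO₂ ÷ 44.009 g/mol = 0.15367 mol
mol H = 2 × 3.460 g H₂O ÷ 18.015 g/mol = 0.38412 mol
Divide by the smallest (0.15367 mol): C 1.000, H 2.500
Multiplying each by 2 gives whole numbers: C 2.00, H 5.00
Empirical formula: C2H5
Empirical-formula mass = 29.06 g/mol; 58 ÷ 29.06 ≈ 2, so the molecular formula is C4H10.

C4H10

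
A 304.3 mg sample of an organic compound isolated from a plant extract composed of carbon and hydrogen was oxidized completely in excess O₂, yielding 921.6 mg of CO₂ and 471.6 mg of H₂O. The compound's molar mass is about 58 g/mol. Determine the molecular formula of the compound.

C4H10

mol C = 0.9216 g CO₂ ÷ 44.009 g/mol = 0.020941 mol
mol H = 2 × 0.4716 g H₂O ÷ 18.015 g/mol = 0.052356 mol
Divide by the smallest (0.020941 mol): C 1.000, H 2.500
Multiplying each by 2 gives whole numbers: C 2.00, H 5.00
Empirical formula: C2H5
Empirical-formula mass = 29.06 g/mol; 58 ÷ 29.06 ≈ 2, so the molecular formula is C4H10.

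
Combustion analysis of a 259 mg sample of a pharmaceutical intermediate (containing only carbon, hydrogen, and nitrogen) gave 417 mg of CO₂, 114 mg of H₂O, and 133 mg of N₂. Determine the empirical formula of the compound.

mol C = 0.417 g CO₂ ÷ 44.009 g/mol = 0.009475 mol
mol H = 2 × 0.114 g H₂O ÷ 18.015 g/mol = 0.01266 mol
mol N = 2 × 0.133 g N₂ ÷ 28.014 g/mol = 0.009495 mol
Divide by the smallest (0.009475 mol): C 1.000, H 1.336, N 1.002
Multiplying each by 3 gives whole numbers: C 3.00, H 4.01, N 3.01

C3H4N3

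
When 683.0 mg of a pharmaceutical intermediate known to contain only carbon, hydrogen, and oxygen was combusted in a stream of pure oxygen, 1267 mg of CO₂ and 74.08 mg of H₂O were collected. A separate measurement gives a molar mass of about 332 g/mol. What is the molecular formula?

C14H4O10

mol C = 1.267 g CO₂ ÷ 44.009 g/mol = 0.028790 mol
mol H = 2 × 0.07408 g H₂O ÷ 18.015 g/mol = 0.0082243 mol
mass O = 0.6830 − (0.34579 + 0.0082901) = 0.32892 g → mol O = 0.32892 ÷ 15.999 = 0.020559 mol
Divide by the smallest (0.0082243 mol): C 3.501, H 1.000, O 2.500
Multiplying each by 2 gives whole numbers: C 7.00, H 2.00, O 5.00
Empirical formula: C7H2O5
Empirical-formula mass = 166.09 g/mol; 332 ÷ 166.09 ≈ 2, so the molecular formula is C14H4O10.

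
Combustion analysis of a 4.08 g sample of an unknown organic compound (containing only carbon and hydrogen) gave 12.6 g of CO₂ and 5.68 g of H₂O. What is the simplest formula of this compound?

C5H11

mol C = 12.6 g CO₂ ÷ 44.009 g/mol = 0.2863 mol
mol H = 2 × 5.68 g H₂O ÷ 18.015 g/mol = 0.6306 mol
Divide by the smallest (0.2863 mol): C 1.000, H 2.202
Multiplying each by 5 gives whole numbers: C 5.00, H 11.01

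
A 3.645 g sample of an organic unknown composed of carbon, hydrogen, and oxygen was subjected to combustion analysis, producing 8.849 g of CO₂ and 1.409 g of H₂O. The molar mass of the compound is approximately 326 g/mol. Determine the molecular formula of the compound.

C18H14O6

mol C = 8.849 g CO₂ ÷ 44.009 g/mol = 0.20107 mol
mol H = 2 × 1.409 g H₂O ÷ 18.015 g/mol = 0.15643 mol
mass O = 3.645 − (2.4151 + 0.15768) = 1.0722 g → mol O = 1.0722 ÷ 15.999 = 0.067019 mol
Divide by the smallest (0.067019 mol): C 3.000, H 2.334, O 1.000
Multiplying each by 3 gives whole numbers: C 9.00, H 7.00, O 3.00
Empirical formula: C9H7O3
Empirical-formula mass = 163.15 g/mol; 326 ÷ 163.15 ≈ 2, so the molecular formula is C18H14O6.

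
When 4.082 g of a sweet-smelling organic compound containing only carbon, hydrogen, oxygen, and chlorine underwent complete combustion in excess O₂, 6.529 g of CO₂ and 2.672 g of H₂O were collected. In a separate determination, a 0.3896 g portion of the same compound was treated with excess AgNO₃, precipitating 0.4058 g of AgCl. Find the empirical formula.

mol C = 6.529 g CO₂ ÷ 44.009 g/mol = 0.14836 mol
mol H = 2 × 2.672 g H₂O ÷ 18.015 g/mol = 0.29664 mol
From the AgCl data: mol Cl per gram of compound = (0.4058 ÷ 143.318) ÷ 0.3896 = 0.0072676 mol/g, so in the 4.082 g combustion sample mol Cl = 0.029666 mol
mass O = 4.082 − (1.7819 + 0.29901 + 1.0517) = 0.94941 g → mol O = 0.94941 ÷ 15.999 = 0.059342 mol
Divide by the smallest (0.029666 mol): C 5.001, H 9.999, Cl 1.000, O 2.000

C5H10ClO2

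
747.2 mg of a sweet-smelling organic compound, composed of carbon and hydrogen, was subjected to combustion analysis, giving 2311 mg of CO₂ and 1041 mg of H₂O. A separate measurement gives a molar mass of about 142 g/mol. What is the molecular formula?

C10H22

mol C = 2.311 g CO₂ ÷ 44.009 g/mol = 0.052512 mol
mol H = 2 × 1.041 g H₂O ÷ 18.015 g/mol = 0.11557 mol
Divide by the smallest (0.052512 mol): C 1.000, H 2.201
Multiplying each by 5 gives whole numbers: C 5.00, H 11.00
Empirical formula: C5H11
Empirical-formula mass = 71.14 g/mol; 142 ÷ 71.14 ≈ 2, so the molecular formula is C10H22.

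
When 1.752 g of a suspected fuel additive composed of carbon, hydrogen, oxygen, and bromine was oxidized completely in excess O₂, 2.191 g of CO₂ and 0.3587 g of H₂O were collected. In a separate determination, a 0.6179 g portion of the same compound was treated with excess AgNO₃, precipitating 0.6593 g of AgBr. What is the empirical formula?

mol C = 2.191 g CO₂ ÷ 44.009 g/mol = 0.049785 mol
mol H = 2 × 0.3587 g H₂O ÷ 18.015 g/mol = 0.039822 mol
From the AgBr data: mol Br per gram of compound = (0.6593 ÷ 187.772) ÷ 0.6179 = 0.0056824 mol/g, so in the 1.752 g combustion sample mol Br = 0.0099556 mol
mass O = 1.752 − (0.59797 + 0.040141 + 0.79549) = 0.31839 g → mol O = 0.31839 ÷ 15.999 = 0.019901 mol
Divide by the smallest (0.0099556 mol): C 5.001, H 4.000, Br 1.000, O 1.999

C5H4BrO2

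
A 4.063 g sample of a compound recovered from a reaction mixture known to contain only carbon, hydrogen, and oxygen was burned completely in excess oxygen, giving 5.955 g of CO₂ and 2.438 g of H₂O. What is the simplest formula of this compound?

CH2O

mol C = 5.955 g CO₂ ÷ 44.009 g/mol = 0.13531 mol
mol H = 2 × 2.438 g H₂O ÷ 18.015 g/mol = 0.27066 mol
mass O = 4.063 − (1.6252 + 0.27283) = 2.1649 g → mol O = 2.1649 ÷ 15.999 = 0.13532 mol
Divide by the smallest (0.13531 mol): C 1.000, H 2.000, O 1.000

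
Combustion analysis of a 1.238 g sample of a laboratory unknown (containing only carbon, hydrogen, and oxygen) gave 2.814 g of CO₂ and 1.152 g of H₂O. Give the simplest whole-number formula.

mol C = 2.814 g CO₂ ÷ 44.009 g/mol = 0.063941 mol
mol H = 2 × 1.152 g H₂O ÷ 18.015 g/mol = 0.12789 mol
mass O = 1.238 − (0.76800 + 0.12892) = 0.34108 g → mol O = 0.34108 ÷ 15.999 = 0.021319 mol
Divide by the smallest (0.021319 mol): C 2.999, H 5.999, O 1.000

C3H6O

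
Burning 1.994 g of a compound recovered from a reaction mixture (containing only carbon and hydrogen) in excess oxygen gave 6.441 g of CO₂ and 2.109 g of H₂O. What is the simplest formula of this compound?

C5H8

mol C = 6.441 g CO₂ ÷ 44.009 g/mol = 0.14636 mol
mol H = 2 × 2.109 g H₂O ÷ 18.015 g/mol = 0.23414 mol
Divide by the smallest (0.14636 mol): C 1.000, H 1.600
Multiplying each by 5 gives whole numbers: C 5.00, H 8.00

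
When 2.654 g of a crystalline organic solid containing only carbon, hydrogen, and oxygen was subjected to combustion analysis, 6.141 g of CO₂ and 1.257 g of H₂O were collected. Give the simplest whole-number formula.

C8H8O3

mol C = 6.141 g CO₂ ÷ 44.009 g/mol = 0.13954 mol
mol H = 2 × 1.257 g H₂O ÷ 18.015 g/mol = 0.13955 mol
mass O = 2.654 − (1.6760 + 0.14067) = 0.83732 g → mol O = 0.83732 ÷ 15.999 = 0.052336 mol
Divide by the smallest (0.052336 mol): C 2.666, H 2.666, O 1.000
Multiplying each by 3 gives whole numbers: C 8.00, H 8.00, O 3.00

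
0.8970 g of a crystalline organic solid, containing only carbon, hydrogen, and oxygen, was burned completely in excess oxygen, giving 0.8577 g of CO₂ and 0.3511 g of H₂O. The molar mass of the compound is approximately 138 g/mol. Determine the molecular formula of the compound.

C3H6O6

mol C = 0.8577 g CO₂ ÷ 44.009 g/mol = 0.019489 mol
mol H = 2 × 0.3511 g H₂O ÷ 18.015 g/mol = 0.038979 mol
mass O = 0.8970 − (0.23408 + 0.039290) = 0.62362 g → mol O = 0.62362 ÷ 15.999 = 0.038979 mol
Divide by the smallest (0.019489 mol): C 1.000, H 2.000, O 2.000
Empirical formula: CH2O2
Empirical-formula mass = 46.02 g/mol; 138 ÷ 46.02 ≈ 3, so the molecular formula is C3H6O6.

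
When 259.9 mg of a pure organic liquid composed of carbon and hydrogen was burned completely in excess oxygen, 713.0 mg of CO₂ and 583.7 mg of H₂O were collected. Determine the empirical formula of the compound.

CH4

mol C = 0.7130 g CO₂ ÷ 44.009 g/mol = 0.016201 mol
mol H = 2 × 0.5837 g H₂O ÷ 18.015 g/mol = 0.064802 mol
Divide by the smallest (0.016201 mol): C 1.000, H 4.000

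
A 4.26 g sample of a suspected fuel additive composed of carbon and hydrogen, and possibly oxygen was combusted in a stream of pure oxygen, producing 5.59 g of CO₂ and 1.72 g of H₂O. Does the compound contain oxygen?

mol C = 5.59 g CO₂ ÷ 44.009 g/mol = 0.1270 mol
mol H = 2 × 1.72 g H₂O ÷ 18.015 g/mol = 0.1910 mol
C and H account for only 1.718 g of the 4.26 g sample; the remaining 2.542 g must be oxygen.

yes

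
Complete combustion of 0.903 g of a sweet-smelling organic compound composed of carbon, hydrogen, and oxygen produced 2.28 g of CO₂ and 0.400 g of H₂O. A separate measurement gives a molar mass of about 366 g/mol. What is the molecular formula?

mol C = 2.28 g CO₂ ÷ 44.009 g/mol = 0.05181 mol
mol H = 2 × 0.400 g H₂O ÷ 18.015 g/mol = 0.04441 mol
mass O = 0.903 − (0.6223 + 0.04476) = 0.2360 g → mol O = 0.2360 ÷ 15.999 = 0.01475 mol
Divide by the smallest (0.01475 mol): C 3.513, H 3.011, O 1.000
Multiplying each by 2 gives whole numbers: C 7.03, H 6.02, O 2.00
Empirical formula: C7H6O2
Empirical-formula mass = 122.12 g/mol; 366 ÷ 122.12 ≈ 3, so the molecular formula is C21H18O6.

C21H18O6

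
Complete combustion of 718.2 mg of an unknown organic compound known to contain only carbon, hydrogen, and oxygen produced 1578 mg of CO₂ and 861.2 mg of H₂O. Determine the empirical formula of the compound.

C3H8O

mol C = 1.578 g CO₂ ÷ 44.009 g/mol = 0.035856 mol
mol H = 2 × 0.8612 g H₂O ÷ 18.015 g/mol = 0.095609 mol
mass O = 0.7182 − (0.43067 + 0.096374) = 0.19116 g → mol O = 0.19116 ÷ 15.999 = 0.011948 mol
Divide by the smallest (0.011948 mol): C 3.001, H 8.002, O 1.000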